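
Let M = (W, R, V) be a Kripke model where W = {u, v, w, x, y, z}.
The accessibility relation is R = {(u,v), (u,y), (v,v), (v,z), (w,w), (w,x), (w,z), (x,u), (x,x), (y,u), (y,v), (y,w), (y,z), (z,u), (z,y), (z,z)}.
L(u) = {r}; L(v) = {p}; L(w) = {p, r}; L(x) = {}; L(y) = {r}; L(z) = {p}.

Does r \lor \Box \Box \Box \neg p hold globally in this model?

No

Recall that \Box ψ holds at a world iff ψ holds at every accessible world, and \Diamond ψ holds iff ψ holds at some accessible world.
Let φ = r \lor \Box \Box \Box \neg p. Evaluate φ at each world:
  u (successors {v, y}): φ is true.
  v (successors {v, z}): φ is false.
  w (successors {w, x, z}): φ is true.
  x (successors {u, x}): φ is false.
  y (successors {u, v, w, z}): φ is true.
  z (successors {u, y, z}): φ is false.
Detail at v (counterexample):
  At v: r is false, \Box \Box \Box \neg p is false, so r \lor \Box \Box \Box \neg p is false.
    At v: \Box \Box \Box \neg p requires \Box \Box \neg p at every successor {v, z}.
      \Box \Box \neg p fails at v, so \Box \Box \Box \neg p is false at v.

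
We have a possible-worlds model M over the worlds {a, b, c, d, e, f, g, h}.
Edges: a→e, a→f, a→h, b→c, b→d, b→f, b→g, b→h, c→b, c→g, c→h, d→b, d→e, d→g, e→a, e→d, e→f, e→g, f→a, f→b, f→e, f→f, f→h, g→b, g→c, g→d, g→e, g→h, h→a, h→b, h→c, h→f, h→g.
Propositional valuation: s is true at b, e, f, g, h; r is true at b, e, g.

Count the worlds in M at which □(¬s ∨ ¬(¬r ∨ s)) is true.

0

Let φ = □(¬s ∨ ¬(¬r ∨ s)). Evaluate φ at each world:
  a (successors {e, f, h}): φ is false.
  b (successors {c, d, f, g, h}): φ is false.
  c (successors {b, g, h}): φ is false.
  d (successors {b, e, g}): φ is false.
  e (successors {a, d, f, g}): φ is false.
  f (successors {a, b, e, f, h}): φ is false.
  g (successors {b, c, d, e, h}): φ is false.
  h (successors {a, b, c, f, g}): φ is false.
For instance, at a:
  At a: □(¬s ∨ ¬(¬r ∨ s)) requires ¬s ∨ ¬(¬r ∨ s) at every successor {e, f, h}.
    ¬s ∨ ¬(¬r ∨ s) fails at e, so □(¬s ∨ ¬(¬r ∨ s)) is false at a.
Satisfying worlds: none.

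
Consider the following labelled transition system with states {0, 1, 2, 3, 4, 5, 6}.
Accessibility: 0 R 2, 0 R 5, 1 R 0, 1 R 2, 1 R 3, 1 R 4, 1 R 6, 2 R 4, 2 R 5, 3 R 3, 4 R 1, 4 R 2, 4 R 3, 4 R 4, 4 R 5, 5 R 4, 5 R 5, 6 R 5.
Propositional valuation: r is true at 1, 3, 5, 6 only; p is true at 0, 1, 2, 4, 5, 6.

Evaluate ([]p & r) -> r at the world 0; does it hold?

Yes

At 0: []p & r is false, r is false, so ([]p & r) -> r is true.
  At 0: []p is true, r is false, so []p & r is false.
    At 0: []p requires p at every successor {2, 5}.
      At 2: p is true.
      At 5: p is true.
    So []p is true at 0.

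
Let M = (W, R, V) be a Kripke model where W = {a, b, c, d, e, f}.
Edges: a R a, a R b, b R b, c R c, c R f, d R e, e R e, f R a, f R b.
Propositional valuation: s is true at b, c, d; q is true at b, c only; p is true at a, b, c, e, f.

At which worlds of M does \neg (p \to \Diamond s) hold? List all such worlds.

Let φ = \neg (p \to \Diamond s). Evaluate φ at each world:
  a (successors {a, b}): φ is false.
  b (successors {b}): φ is false.
  c (successors {c, f}): φ is false.
  d (successors {e}): φ is false.
  e (successors {e}): φ is true.
  f (successors {a, b}): φ is false.
For instance, at f:
  At f: p \to \Diamond s is true, so \neg (p \to \Diamond s) is false.
    At f: p is true, \Diamond s is true, so p \to \Diamond s is true.
      At f: \Diamond s requires s at some successor in {a, b}.
        s holds at b, so \Diamond s is true at f.
Satisfying worlds: {e}

e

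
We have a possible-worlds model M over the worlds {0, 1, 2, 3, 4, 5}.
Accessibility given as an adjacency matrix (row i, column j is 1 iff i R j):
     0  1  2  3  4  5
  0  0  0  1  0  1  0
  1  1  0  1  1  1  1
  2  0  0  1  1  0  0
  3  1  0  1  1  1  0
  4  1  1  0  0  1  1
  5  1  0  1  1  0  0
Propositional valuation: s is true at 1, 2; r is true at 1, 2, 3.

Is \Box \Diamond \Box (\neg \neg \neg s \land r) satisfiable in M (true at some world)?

Let φ = \Box \Diamond \Box (\neg \neg \neg s \land r). Evaluate φ at each world:
  0 (successors {2, 4}): φ is false.
  1 (successors {0, 2, 3, 4, 5}): φ is false.
  2 (successors {2, 3}): φ is false.
  3 (successors {0, 2, 3, 4}): φ is false.
  4 (successors {0, 1, 4, 5}): φ is false.
  5 (successors {0, 2, 3}): φ is false.
For instance, at 5:
  At 5: \Box \Diamond \Box (\neg \neg \neg s \land r) requires \Diamond \Box (\neg \neg \neg s \land r) at every successor {0, 2, 3}.
    \Diamond \Box (\neg \neg \neg s \land r) fails at 0, so \Box \Diamond \Box (\neg \neg \neg s \land r) is false at 5.
      At 0: \Diamond \Box (\neg \neg \neg s \land r) requires \Box (\neg \neg \neg s \land r) at some successor in {2, 4}.
        At 2: \Box (\neg \neg \neg s \land r) is false.
        At 4: \Box (\neg \neg \neg s \land r) is false.
      So \Diamond \Box (\neg \neg \neg s \land r) is false at 0.

No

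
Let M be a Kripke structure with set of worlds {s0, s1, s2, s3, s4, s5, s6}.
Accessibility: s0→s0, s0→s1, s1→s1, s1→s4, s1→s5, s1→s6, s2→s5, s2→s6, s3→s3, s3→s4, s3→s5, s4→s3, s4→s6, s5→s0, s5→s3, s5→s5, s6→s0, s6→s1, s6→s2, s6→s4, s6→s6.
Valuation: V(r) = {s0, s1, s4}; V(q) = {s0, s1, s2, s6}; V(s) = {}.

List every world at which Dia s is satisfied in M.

Let φ = Dia s. Evaluate φ at each world:
  s0 (successors {s0, s1}): φ is false.
  s1 (successors {s1, s4, s5, s6}): φ is false.
  s2 (successors {s5, s6}): φ is false.
  s3 (successors {s3, s4, s5}): φ is false.
  s4 (successors {s3, s6}): φ is false.
  s5 (successors {s0, s3, s5}): φ is false.
  s6 (successors {s0, s1, s2, s4, s6}): φ is false.
For instance, at s0:
  At s0: Dia s requires s at some successor in {s0, s1}.
    At s0: s is false.
    At s1: s is false.
  So Dia s is false at s0.
Satisfying worlds: none.

none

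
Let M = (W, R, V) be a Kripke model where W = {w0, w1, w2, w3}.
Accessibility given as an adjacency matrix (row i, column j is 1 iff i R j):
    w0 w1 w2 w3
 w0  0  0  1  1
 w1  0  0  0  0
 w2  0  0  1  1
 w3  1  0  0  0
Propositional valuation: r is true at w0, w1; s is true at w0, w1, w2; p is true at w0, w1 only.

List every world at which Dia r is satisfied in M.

w3

Recall that Dia ψ holds at a world iff ψ holds at some accessible world.
Let φ = Dia r. Evaluate φ at each world:
  w0 (successors {w2, w3}): φ is false.
  w1 (successors ∅): φ is false.
  w2 (successors {w2, w3}): φ is false.
  w3 (successors {w0}): φ is true.
For instance, at w3:
  At w3: Dia r requires r at some successor in {w0}.
    r holds at w0, so Dia r is true at w3.
Satisfying worlds: {w3}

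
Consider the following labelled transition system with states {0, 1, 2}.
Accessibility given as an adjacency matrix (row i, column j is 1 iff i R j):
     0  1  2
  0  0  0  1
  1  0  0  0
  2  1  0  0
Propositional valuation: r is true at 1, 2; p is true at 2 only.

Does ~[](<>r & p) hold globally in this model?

No

Let φ = ~[](<>r & p). Evaluate φ at each world:
  0 (successors {2}): φ is true.
  1 (successors ∅): φ is false.
  2 (successors {0}): φ is true.
Detail at 1 (counterexample):
  At 1: [](<>r & p) is true, so ~[](<>r & p) is false.
    At 1: no accessible worlds, so [](<>r & p) holds vacuously.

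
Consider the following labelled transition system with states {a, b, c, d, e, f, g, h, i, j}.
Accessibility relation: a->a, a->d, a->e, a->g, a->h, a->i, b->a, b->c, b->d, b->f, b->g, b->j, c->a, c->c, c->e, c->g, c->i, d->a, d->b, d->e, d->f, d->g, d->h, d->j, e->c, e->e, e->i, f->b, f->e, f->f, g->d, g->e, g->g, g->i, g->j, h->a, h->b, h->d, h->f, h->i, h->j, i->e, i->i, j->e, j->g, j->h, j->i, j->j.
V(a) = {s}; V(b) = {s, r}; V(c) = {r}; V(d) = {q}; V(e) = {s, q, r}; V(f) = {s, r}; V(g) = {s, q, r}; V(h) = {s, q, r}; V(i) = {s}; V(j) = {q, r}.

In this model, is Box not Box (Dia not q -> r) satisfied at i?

Yes

At i: Box not Box (Dia not q -> r) requires not Box (Dia not q -> r) at every successor {e, i}.
    At e: Box (Dia not q -> r) is false, so not Box (Dia not q -> r) is true.
      At e: Box (Dia not q -> r) requires Dia not q -> r at every successor {c, e, i}.
        Dia not q -> r fails at i, so Box (Dia not q -> r) is false at e.
    At i: Box (Dia not q -> r) is false, so not Box (Dia not q -> r) is true.
      At i: Box (Dia not q -> r) requires Dia not q -> r at every successor {e, i}.
        Dia not q -> r fails at i, so Box (Dia not q -> r) is false at i.
So Box not Box (Dia not q -> r) is true at i.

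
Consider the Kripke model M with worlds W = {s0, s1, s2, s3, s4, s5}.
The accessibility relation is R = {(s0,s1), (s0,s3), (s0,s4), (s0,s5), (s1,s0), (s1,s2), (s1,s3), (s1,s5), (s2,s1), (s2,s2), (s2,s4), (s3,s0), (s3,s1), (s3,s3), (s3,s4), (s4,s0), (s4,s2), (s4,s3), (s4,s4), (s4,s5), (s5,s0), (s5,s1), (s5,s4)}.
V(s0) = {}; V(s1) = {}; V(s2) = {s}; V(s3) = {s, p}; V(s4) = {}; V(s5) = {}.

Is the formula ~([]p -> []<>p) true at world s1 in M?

No

At s1: []p -> []<>p is true, so ~([]p -> []<>p) is false.
  At s1: []p is false, []<>p is false, so []p -> []<>p is true.
    At s1: []p requires p at every successor {s0, s2, s3, s5}.
      p fails at s0, so []p is false at s1.
    At s1: []<>p requires <>p at every successor {s0, s2, s3, s5}.
      <>p fails at s2, so []<>p is false at s1.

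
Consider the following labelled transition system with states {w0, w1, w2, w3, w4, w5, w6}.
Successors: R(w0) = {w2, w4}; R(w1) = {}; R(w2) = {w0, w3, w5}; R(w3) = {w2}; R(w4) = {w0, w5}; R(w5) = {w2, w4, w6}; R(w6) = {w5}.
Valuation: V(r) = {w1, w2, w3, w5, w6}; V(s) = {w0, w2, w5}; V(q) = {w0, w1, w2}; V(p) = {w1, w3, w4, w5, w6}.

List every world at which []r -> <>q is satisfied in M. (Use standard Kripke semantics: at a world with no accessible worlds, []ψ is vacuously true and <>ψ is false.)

Recall that []ψ holds at a world iff ψ holds at every accessible world, and <>ψ holds iff ψ holds at some accessible world.
Let φ = []r -> <>q. Evaluate φ at each world:
  w0 (successors {w2, w4}): φ is true.
  w1 (successors ∅): φ is false.
  w2 (successors {w0, w3, w5}): φ is true.
  w3 (successors {w2}): φ is true.
  w4 (successors {w0, w5}): φ is true.
  w5 (successors {w2, w4, w6}): φ is true.
  w6 (successors {w5}): φ is false.
For instance, at w0:
  At w0: []r is false, <>q is true, so []r -> <>q is true.
    At w0: []r requires r at every successor {w2, w4}.
      r fails at w4, so []r is false at w0.
    At w0: <>q requires q at some successor in {w2, w4}.
      q holds at w2, so <>q is true at w0.
Satisfying worlds: {w0, w2, w3, w4, w5}

w0, w2, w3, w4, w5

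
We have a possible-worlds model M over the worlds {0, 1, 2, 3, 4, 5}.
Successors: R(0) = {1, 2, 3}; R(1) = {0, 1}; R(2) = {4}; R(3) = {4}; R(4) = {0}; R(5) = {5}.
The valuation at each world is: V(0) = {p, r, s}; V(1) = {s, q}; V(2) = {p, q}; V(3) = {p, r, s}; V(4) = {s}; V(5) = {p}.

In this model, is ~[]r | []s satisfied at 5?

Yes

At 5: ~[]r is true, []s is false, so ~[]r | []s is true.
  At 5: []r is false, so ~[]r is true.
    At 5: []r requires r at every successor {5}.
      r fails at 5, so []r is false at 5.
  At 5: []s requires s at every successor {5}.
    s fails at 5, so []s is false at 5.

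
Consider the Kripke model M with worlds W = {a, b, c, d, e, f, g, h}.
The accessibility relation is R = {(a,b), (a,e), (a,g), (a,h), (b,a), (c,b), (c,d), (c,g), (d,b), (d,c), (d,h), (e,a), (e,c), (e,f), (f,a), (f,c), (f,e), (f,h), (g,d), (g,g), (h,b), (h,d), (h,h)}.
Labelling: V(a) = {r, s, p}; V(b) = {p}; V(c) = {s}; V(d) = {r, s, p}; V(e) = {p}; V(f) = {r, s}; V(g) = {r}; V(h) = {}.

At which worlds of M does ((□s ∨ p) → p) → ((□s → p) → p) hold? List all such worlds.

a, b, d, e

Let φ = ((□s ∨ p) → p) → ((□s → p) → p). Evaluate φ at each world:
  a (successors {b, e, g, h}): φ is true.
  b (successors {a}): φ is true.
  c (successors {b, d, g}): φ is false.
  d (successors {b, c, h}): φ is true.
  e (successors {a, c, f}): φ is true.
  f (successors {a, c, e, h}): φ is false.
  g (successors {d, g}): φ is false.
  h (successors {b, d, h}): φ is false.
For instance, at c:
  At c: (□s ∨ p) → p is true, (□s → p) → p is false, so ((□s ∨ p) → p) → ((□s → p) → p) is false.
    At c: □s ∨ p is false, p is false, so (□s ∨ p) → p is true.
      At c: □s is false, p is false, so □s ∨ p is false.
    At c: □s → p is true, p is false, so (□s → p) → p is false.
      At c: □s is false, p is false, so □s → p is true.
Satisfying worlds: {a, b, d, e}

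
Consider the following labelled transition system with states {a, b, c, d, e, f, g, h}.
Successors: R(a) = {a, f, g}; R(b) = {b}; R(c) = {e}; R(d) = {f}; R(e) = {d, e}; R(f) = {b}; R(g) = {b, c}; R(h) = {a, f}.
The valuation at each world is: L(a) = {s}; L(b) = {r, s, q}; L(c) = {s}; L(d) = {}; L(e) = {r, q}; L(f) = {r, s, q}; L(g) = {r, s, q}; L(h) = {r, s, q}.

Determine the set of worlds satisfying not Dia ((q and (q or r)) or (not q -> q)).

none

Let φ = not Dia ((q and (q or r)) or (not q -> q)). Evaluate φ at each world:
  a (successors {a, f, g}): φ is false.
  b (successors {b}): φ is false.
  c (successors {e}): φ is false.
  d (successors {f}): φ is false.
  e (successors {d, e}): φ is false.
  f (successors {b}): φ is false.
  g (successors {b, c}): φ is false.
  h (successors {a, f}): φ is false.
For instance, at h:
  At h: Dia ((q and (q or r)) or (not q -> q)) is true, so not Dia ((q and (q or r)) or (not q -> q)) is false.
    At h: Dia ((q and (q or r)) or (not q -> q)) requires (q and (q or r)) or (not q -> q) at some successor in {a, f}.
      (q and (q or r)) or (not q -> q) holds at f, so Dia ((q and (q or r)) or (not q -> q)) is true at h.
Satisfying worlds: none.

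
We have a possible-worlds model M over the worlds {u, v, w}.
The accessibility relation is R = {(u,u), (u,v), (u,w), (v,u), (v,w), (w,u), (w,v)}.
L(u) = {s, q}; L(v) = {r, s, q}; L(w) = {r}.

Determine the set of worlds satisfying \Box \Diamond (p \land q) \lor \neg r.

Let φ = \Box \Diamond (p \land q) \lor \neg r. Evaluate φ at each world:
  u (successors {u, v, w}): φ is true.
  v (successors {u, w}): φ is false.
  w (successors {u, v}): φ is false.
For instance, at u:
  At u: \Box \Diamond (p \land q) is false, \neg r is true, so \Box \Diamond (p \land q) \lor \neg r is true.
    At u: \Box \Diamond (p \land q) requires \Diamond (p \land q) at every successor {u, v, w}.
      \Diamond (p \land q) fails at u, so \Box \Diamond (p \land q) is false at u.
Satisfying worlds: {u}

u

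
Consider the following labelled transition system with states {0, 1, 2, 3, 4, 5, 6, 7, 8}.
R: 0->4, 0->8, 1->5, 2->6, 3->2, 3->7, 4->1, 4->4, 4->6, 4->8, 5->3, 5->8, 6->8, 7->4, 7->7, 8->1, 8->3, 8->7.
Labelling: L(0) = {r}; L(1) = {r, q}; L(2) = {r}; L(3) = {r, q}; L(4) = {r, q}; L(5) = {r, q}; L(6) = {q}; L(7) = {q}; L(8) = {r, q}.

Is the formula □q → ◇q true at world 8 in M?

Recall that □ψ holds at a world iff ψ holds at every accessible world, and ◇ψ holds iff ψ holds at some accessible world.
At 8: □q is true, ◇q is true, so □q → ◇q is true.
  At 8: □q requires q at every successor {1, 3, 7}.
    At 1: q is true.
    At 3: q is true.
    At 7: q is true.
  So □q is true at 8.
  At 8: ◇q requires q at some successor in {1, 3, 7}.
    q holds at 1, so ◇q is true at 8.

Yes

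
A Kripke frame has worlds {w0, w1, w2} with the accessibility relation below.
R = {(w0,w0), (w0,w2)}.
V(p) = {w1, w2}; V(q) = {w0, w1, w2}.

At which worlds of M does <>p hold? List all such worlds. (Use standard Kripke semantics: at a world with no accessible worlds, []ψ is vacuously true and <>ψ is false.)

Recall that <>ψ holds at a world iff ψ holds at some accessible world.
Let φ = <>p. Evaluate φ at each world:
  w0 (successors {w0, w2}): φ is true.
  w1 (successors ∅): φ is false.
  w2 (successors ∅): φ is false.
For instance, at w0:
  At w0: <>p requires p at some successor in {w0, w2}.
    p holds at w2, so <>p is true at w0.
Satisfying worlds: {w0}

w0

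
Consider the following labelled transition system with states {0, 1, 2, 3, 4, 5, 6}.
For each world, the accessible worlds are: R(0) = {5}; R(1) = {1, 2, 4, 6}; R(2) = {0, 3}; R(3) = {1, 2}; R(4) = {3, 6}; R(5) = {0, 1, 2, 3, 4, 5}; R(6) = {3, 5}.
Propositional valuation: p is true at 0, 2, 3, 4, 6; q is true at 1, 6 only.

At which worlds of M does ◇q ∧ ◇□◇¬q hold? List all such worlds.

Let φ = ◇q ∧ ◇□◇¬q. Evaluate φ at each world:
  0 (successors {5}): φ is false.
  1 (successors {1, 2, 4, 6}): φ is true.
  2 (successors {0, 3}): φ is false.
  3 (successors {1, 2}): φ is true.
  4 (successors {3, 6}): φ is true.
  5 (successors {0, 1, 2, 3, 4, 5}): φ is true.
  6 (successors {3, 5}): φ is false.
For instance, at 6:
  At 6: ◇q is false, ◇□◇¬q is true, so ◇q ∧ ◇□◇¬q is false.
    At 6: ◇q requires q at some successor in {3, 5}.
      At 3: q is false.
      At 5: q is false.
    So ◇q is false at 6.
    At 6: ◇□◇¬q requires □◇¬q at some successor in {3, 5}.
      □◇¬q holds at 3, so ◇□◇¬q is true at 6.
Satisfying worlds: {1, 3, 4, 5}

1, 3, 4, 5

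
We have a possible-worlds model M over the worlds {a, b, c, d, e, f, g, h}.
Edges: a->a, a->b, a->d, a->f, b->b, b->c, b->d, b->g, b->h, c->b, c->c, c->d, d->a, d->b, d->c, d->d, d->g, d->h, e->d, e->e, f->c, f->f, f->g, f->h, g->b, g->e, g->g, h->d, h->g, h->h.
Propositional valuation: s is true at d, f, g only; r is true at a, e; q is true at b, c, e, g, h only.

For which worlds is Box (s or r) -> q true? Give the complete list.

a, b, c, d, e, f, g, h

Let φ = Box (s or r) -> q. Evaluate φ at each world:
  a (successors {a, b, d, f}): φ is true.
  b (successors {b, c, d, g, h}): φ is true.
  c (successors {b, c, d}): φ is true.
  d (successors {a, b, c, d, g, h}): φ is true.
  e (successors {d, e}): φ is true.
  f (successors {c, f, g, h}): φ is true.
  g (successors {b, e, g}): φ is true.
  h (successors {d, g, h}): φ is true.
For instance, at e:
  At e: Box (s or r) is true, q is true, so Box (s or r) -> q is true.
    At e: Box (s or r) requires s or r at every successor {d, e}.
      At d: s or r is true.
      At e: s or r is true.
    So Box (s or r) is true at e.
Satisfying worlds: {a, b, c, d, e, f, g, h}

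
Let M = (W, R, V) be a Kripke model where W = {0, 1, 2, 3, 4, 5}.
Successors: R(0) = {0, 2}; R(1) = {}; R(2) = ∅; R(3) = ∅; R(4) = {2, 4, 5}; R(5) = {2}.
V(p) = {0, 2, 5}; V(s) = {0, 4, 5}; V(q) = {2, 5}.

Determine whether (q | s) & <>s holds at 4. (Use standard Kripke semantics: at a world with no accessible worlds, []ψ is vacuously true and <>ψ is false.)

At 4: q | s is true, <>s is true, so (q | s) & <>s is true.
  At 4: <>s requires s at some successor in {2, 4, 5}.
    s holds at 4, so <>s is true at 4.

Yes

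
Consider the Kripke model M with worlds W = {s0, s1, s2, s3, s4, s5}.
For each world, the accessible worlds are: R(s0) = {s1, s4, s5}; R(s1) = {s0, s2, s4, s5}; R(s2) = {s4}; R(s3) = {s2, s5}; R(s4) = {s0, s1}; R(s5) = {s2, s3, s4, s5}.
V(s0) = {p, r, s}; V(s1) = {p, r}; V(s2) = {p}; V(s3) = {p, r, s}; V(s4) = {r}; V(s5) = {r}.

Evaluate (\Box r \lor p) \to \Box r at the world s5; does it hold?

At s5: \Box r \lor p is false, \Box r is false, so (\Box r \lor p) \to \Box r is true.
  At s5: \Box r is false, p is false, so \Box r \lor p is false.
    At s5: \Box r requires r at every successor {s2, s3, s4, s5}.
      r fails at s2, so \Box r is false at s5.
  At s5: \Box r requires r at every successor {s2, s3, s4, s5}.
    r fails at s2, so \Box r is false at s5.

Yes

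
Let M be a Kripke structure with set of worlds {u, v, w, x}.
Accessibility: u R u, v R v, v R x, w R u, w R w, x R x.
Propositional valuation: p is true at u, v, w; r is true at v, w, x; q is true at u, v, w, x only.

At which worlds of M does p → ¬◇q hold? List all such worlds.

x

Let φ = p → ¬◇q. Evaluate φ at each world:
  u (successors {u}): φ is false.
  v (successors {v, x}): φ is false.
  w (successors {u, w}): φ is false.
  x (successors {x}): φ is true.
For instance, at v:
  At v: p is true, ¬◇q is false, so p → ¬◇q is false.
    At v: ◇q is true, so ¬◇q is false.
      At v: ◇q requires q at some successor in {v, x}.
        q holds at v, so ◇q is true at v.
Satisfying worlds: {x}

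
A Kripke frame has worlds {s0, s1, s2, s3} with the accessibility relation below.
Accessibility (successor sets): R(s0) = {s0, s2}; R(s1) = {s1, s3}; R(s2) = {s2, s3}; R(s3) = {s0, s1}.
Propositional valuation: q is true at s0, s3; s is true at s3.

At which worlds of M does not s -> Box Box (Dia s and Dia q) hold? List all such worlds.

Let φ = not s -> Box Box (Dia s and Dia q). Evaluate φ at each world:
  s0 (successors {s0, s2}): φ is false.
  s1 (successors {s1, s3}): φ is false.
  s2 (successors {s2, s3}): φ is false.
  s3 (successors {s0, s1}): φ is true.
For instance, at s1:
  At s1: not s is true, Box Box (Dia s and Dia q) is false, so not s -> Box Box (Dia s and Dia q) is false.
    At s1: Box Box (Dia s and Dia q) requires Box (Dia s and Dia q) at every successor {s1, s3}.
      Box (Dia s and Dia q) fails at s1, so Box Box (Dia s and Dia q) is false at s1.
Satisfying worlds: {s3}

s3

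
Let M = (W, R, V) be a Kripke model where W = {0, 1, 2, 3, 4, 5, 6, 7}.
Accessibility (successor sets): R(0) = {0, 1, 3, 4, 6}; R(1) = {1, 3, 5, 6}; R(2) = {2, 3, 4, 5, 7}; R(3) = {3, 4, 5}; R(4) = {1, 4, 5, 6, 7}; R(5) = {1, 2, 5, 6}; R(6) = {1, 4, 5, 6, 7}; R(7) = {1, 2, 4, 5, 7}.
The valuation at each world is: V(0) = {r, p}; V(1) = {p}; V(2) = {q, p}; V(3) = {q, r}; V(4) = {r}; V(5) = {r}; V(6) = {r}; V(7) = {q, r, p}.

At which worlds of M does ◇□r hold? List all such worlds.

Let φ = ◇□r. Evaluate φ at each world:
  0 (successors {0, 1, 3, 4, 6}): φ is true.
  1 (successors {1, 3, 5, 6}): φ is true.
  2 (successors {2, 3, 4, 5, 7}): φ is true.
  3 (successors {3, 4, 5}): φ is true.
  4 (successors {1, 4, 5, 6, 7}): φ is false.
  5 (successors {1, 2, 5, 6}): φ is false.
  6 (successors {1, 4, 5, 6, 7}): φ is false.
  7 (successors {1, 2, 4, 5, 7}): φ is false.
For instance, at 1:
  At 1: ◇□r requires □r at some successor in {1, 3, 5, 6}.
    □r holds at 3, so ◇□r is true at 1.
      At 3: □r requires r at every successor {3, 4, 5}.
        At 3: r is true.
        At 4: r is true.
        At 5: r is true.
      So □r is true at 3.
Satisfying worlds: {0, 1, 2, 3}

0, 1, 2, 3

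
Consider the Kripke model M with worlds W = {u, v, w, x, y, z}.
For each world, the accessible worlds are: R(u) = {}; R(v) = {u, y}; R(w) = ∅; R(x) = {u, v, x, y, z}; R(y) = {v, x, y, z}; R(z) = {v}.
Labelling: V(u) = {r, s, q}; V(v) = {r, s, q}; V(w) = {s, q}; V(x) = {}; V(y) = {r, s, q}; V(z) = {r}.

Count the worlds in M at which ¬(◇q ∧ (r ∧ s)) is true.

4

Let φ = ¬(◇q ∧ (r ∧ s)). Evaluate φ at each world:
  u (successors ∅): φ is true.
  v (successors {u, y}): φ is false.
  w (successors ∅): φ is true.
  x (successors {u, v, x, y, z}): φ is true.
  y (successors {v, x, y, z}): φ is false.
  z (successors {v}): φ is true.
For instance, at v:
  At v: ◇q ∧ (r ∧ s) is true, so ¬(◇q ∧ (r ∧ s)) is false.
    At v: ◇q is true, r ∧ s is true, so ◇q ∧ (r ∧ s) is true.
      At v: ◇q requires q at some successor in {u, y}.
        q holds at u, so ◇q is true at v.
Satisfying worlds: {u, w, x, z}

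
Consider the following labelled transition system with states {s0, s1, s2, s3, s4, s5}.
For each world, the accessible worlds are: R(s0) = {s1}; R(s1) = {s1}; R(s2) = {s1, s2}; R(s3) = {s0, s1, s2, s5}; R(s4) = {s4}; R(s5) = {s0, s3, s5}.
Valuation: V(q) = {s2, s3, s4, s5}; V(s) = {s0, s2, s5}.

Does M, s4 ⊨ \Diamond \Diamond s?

At s4: \Diamond \Diamond s requires \Diamond s at some successor in {s4}.
  At s4: \Diamond s is false.
So \Diamond \Diamond s is false at s4.

No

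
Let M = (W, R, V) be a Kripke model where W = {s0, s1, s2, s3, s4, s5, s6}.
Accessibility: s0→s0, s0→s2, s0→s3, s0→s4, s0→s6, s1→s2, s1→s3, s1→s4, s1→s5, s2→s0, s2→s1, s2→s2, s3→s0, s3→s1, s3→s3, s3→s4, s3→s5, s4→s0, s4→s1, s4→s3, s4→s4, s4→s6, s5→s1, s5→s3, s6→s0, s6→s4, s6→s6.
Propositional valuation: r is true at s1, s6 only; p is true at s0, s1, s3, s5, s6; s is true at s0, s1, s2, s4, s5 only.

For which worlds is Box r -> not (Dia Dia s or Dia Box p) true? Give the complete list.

Let φ = Box r -> not (Dia Dia s or Dia Box p). Evaluate φ at each world:
  s0 (successors {s0, s2, s3, s4, s6}): φ is true.
  s1 (successors {s2, s3, s4, s5}): φ is true.
  s2 (successors {s0, s1, s2}): φ is true.
  s3 (successors {s0, s1, s3, s4, s5}): φ is true.
  s4 (successors {s0, s1, s3, s4, s6}): φ is true.
  s5 (successors {s1, s3}): φ is true.
  s6 (successors {s0, s4, s6}): φ is true.
For instance, at s3:
  At s3: Box r is false, not (Dia Dia s or Dia Box p) is false, so Box r -> not (Dia Dia s or Dia Box p) is true.
    At s3: Box r requires r at every successor {s0, s1, s3, s4, s5}.
      r fails at s0, so Box r is false at s3.
    At s3: Dia Dia s or Dia Box p is true, so not (Dia Dia s or Dia Box p) is false.
      At s3: Dia Dia s is true, Dia Box p is true, so Dia Dia s or Dia Box p is true.
Satisfying worlds: {s0, s1, s2, s3, s4, s5, s6}

s0, s1, s2, s3, s4, s5, s6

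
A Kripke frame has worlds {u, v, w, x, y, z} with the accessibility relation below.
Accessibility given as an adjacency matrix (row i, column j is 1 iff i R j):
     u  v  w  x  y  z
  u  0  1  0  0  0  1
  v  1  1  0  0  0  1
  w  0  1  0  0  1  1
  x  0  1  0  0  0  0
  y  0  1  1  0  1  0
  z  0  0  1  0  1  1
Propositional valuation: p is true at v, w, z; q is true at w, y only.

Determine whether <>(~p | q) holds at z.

Yes

At z: <>(~p | q) requires ~p | q at some successor in {w, y, z}.
  ~p | q holds at w, so <>(~p | q) is true at z.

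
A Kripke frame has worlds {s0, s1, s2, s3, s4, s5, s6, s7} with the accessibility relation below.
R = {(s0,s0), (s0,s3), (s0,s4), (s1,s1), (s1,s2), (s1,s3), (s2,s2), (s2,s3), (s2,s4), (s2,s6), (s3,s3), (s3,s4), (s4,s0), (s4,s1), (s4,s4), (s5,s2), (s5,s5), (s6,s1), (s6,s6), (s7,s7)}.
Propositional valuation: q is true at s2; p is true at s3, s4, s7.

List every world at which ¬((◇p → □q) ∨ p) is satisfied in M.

Let φ = ¬((◇p → □q) ∨ p). Evaluate φ at each world:
  s0 (successors {s0, s3, s4}): φ is true.
  s1 (successors {s1, s2, s3}): φ is true.
  s2 (successors {s2, s3, s4, s6}): φ is true.
  s3 (successors {s3, s4}): φ is false.
  s4 (successors {s0, s1, s4}): φ is false.
  s5 (successors {s2, s5}): φ is false.
  s6 (successors {s1, s6}): φ is false.
  s7 (successors {s7}): φ is false.
For instance, at s7:
  At s7: (◇p → □q) ∨ p is true, so ¬((◇p → □q) ∨ p) is false.
    At s7: ◇p → □q is false, p is true, so (◇p → □q) ∨ p is true.
      At s7: ◇p is true, □q is false, so ◇p → □q is false.
Satisfying worlds: {s0, s1, s2}

s0, s1, s2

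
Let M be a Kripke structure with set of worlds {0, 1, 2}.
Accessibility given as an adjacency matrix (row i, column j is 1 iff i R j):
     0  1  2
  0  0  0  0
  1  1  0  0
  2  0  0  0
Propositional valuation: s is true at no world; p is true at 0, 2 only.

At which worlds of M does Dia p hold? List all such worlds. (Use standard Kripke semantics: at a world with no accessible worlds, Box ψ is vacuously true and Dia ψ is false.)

1

Let φ = Dia p. Evaluate φ at each world:
  0 (successors ∅): φ is false.
  1 (successors {0}): φ is true.
  2 (successors ∅): φ is false.
For instance, at 1:
  At 1: Dia p requires p at some successor in {0}.
    p holds at 0, so Dia p is true at 1.
Satisfying worlds: {1}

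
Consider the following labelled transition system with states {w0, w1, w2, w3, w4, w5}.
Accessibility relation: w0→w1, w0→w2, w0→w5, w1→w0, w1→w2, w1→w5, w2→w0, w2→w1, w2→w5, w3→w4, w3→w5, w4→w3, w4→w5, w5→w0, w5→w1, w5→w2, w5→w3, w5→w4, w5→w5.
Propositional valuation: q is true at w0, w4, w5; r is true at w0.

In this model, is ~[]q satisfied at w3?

At w3: []q is true, so ~[]q is false.
  At w3: []q requires q at every successor {w4, w5}.
    At w4: q is true.
    At w5: q is true.
  So []q is true at w3.

No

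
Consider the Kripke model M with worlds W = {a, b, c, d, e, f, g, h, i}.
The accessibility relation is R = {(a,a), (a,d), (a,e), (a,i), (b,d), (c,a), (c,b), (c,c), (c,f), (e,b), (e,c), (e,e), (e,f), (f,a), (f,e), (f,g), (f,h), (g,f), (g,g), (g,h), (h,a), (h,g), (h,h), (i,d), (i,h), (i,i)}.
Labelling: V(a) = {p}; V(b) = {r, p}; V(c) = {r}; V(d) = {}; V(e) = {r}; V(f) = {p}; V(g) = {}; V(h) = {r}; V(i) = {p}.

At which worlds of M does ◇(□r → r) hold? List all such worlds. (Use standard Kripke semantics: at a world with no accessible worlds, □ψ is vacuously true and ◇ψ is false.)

Let φ = ◇(□r → r). Evaluate φ at each world:
  a (successors {a, d, e, i}): φ is true.
  b (successors {d}): φ is false.
  c (successors {a, b, c, f}): φ is true.
  d (successors ∅): φ is false.
  e (successors {b, c, e, f}): φ is true.
  f (successors {a, e, g, h}): φ is true.
  g (successors {f, g, h}): φ is true.
  h (successors {a, g, h}): φ is true.
  i (successors {d, h, i}): φ is true.
For instance, at b:
  At b: ◇(□r → r) requires □r → r at some successor in {d}.
    At d: □r → r is false.
  So ◇(□r → r) is false at b.
Satisfying worlds: {a, c, e, f, g, h, i}

a, c, e, f, g, h, i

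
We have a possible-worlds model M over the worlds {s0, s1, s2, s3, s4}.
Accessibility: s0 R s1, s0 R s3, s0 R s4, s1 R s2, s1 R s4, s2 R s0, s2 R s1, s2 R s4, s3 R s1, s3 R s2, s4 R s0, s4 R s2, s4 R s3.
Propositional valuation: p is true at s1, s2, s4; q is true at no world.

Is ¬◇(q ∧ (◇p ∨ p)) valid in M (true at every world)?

Let φ = ¬◇(q ∧ (◇p ∨ p)). Evaluate φ at each world:
  s0 (successors {s1, s3, s4}): φ is true.
  s1 (successors {s2, s4}): φ is true.
  s2 (successors {s0, s1, s4}): φ is true.
  s3 (successors {s1, s2}): φ is true.
  s4 (successors {s0, s2, s3}): φ is true.
For instance, at s4:
  At s4: ◇(q ∧ (◇p ∨ p)) is false, so ¬◇(q ∧ (◇p ∨ p)) is true.
    At s4: ◇(q ∧ (◇p ∨ p)) requires q ∧ (◇p ∨ p) at some successor in {s0, s2, s3}.
      At s0: q ∧ (◇p ∨ p) is false.
      At s2: q ∧ (◇p ∨ p) is false.
      At s3: q ∧ (◇p ∨ p) is false.
    So ◇(q ∧ (◇p ∨ p)) is false at s4.

Yes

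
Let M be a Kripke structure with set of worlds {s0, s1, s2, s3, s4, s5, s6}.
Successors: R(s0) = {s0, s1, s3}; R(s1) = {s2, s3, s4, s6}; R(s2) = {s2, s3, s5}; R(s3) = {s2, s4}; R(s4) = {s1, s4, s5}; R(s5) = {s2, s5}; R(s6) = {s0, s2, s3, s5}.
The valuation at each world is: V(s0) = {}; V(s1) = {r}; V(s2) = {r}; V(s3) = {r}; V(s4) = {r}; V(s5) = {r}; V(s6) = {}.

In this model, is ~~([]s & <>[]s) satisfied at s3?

No

Recall that []ψ holds at a world iff ψ holds at every accessible world, and <>ψ holds iff ψ holds at some accessible world.
At s3: ~([]s & <>[]s) is true, so ~~([]s & <>[]s) is false.
  At s3: []s & <>[]s is false, so ~([]s & <>[]s) is true.
    At s3: []s is false, <>[]s is false, so []s & <>[]s is false.
      At s3: []s requires s at every successor {s2, s4}.
        s fails at s2, so []s is false at s3.
      At s3: <>[]s requires []s at some successor in {s2, s4}.
        At s2: []s is false.
        At s4: []s is false.
      So <>[]s is false at s3.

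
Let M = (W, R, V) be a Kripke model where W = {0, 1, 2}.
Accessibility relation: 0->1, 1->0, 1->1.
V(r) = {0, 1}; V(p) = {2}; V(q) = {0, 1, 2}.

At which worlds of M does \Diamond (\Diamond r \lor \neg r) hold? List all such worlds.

0, 1

Let φ = \Diamond (\Diamond r \lor \neg r). Evaluate φ at each world:
  0 (successors {1}): φ is true.
  1 (successors {0, 1}): φ is true.
  2 (successors ∅): φ is false.
For instance, at 1:
  At 1: \Diamond (\Diamond r \lor \neg r) requires \Diamond r \lor \neg r at some successor in {0, 1}.
    \Diamond r \lor \neg r holds at 0, so \Diamond (\Diamond r \lor \neg r) is true at 1.
      At 0: \Diamond r is true, \neg r is false, so \Diamond r \lor \neg r is true.
Satisfying worlds: {0, 1}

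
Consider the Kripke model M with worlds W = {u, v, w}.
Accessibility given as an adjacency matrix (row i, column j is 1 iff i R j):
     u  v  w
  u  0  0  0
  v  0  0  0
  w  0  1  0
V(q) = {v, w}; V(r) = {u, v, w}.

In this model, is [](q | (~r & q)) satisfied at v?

Recall that []ψ holds at a world iff ψ holds at every accessible world, and <>ψ holds iff ψ holds at some accessible world.
At v: no accessible worlds, so [](q | (~r & q)) holds vacuously.

Yes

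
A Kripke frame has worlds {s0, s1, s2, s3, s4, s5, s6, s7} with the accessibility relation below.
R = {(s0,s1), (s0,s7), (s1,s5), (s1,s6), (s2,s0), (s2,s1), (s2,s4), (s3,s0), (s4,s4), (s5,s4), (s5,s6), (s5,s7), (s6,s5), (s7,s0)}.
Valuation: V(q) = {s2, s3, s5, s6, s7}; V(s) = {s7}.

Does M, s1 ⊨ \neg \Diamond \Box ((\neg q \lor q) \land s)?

Yes

Recall that \Box ψ holds at a world iff ψ holds at every accessible world, and \Diamond ψ holds iff ψ holds at some accessible world.
At s1: \Diamond \Box ((\neg q \lor q) \land s) is false, so \neg \Diamond \Box ((\neg q \lor q) \land s) is true.
  At s1: \Diamond \Box ((\neg q \lor q) \land s) requires \Box ((\neg q \lor q) \land s) at some successor in {s5, s6}.
    At s5: \Box ((\neg q \lor q) \land s) is false.
    At s6: \Box ((\neg q \lor q) \land s) is false.
  So \Diamond \Box ((\neg q \lor q) \land s) is false at s1.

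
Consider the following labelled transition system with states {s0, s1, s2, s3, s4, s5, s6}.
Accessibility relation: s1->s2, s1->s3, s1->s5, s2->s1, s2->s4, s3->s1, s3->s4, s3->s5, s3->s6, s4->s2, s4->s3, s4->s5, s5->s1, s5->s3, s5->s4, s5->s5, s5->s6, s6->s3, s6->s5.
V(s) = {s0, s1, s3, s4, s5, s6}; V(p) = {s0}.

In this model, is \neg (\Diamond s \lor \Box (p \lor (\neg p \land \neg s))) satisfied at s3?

No

At s3: \Diamond s \lor \Box (p \lor (\neg p \land \neg s)) is true, so \neg (\Diamond s \lor \Box (p \lor (\neg p \land \neg s))) is false.
  At s3: \Diamond s is true, \Box (p \lor (\neg p \land \neg s)) is false, so \Diamond s \lor \Box (p \lor (\neg p \land \neg s)) is true.
    At s3: \Diamond s requires s at some successor in {s1, s4, s5, s6}.
      s holds at s1, so \Diamond s is true at s3.
    At s3: \Box (p \lor (\neg p \land \neg s)) requires p \lor (\neg p \land \neg s) at every successor {s1, s4, s5, s6}.
      p \lor (\neg p \land \neg s) fails at s1, so \Box (p \lor (\neg p \land \neg s)) is false at s3.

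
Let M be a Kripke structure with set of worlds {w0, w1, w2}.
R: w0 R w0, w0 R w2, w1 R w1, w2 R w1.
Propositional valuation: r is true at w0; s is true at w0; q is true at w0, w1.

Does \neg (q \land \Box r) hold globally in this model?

Yes

Let φ = \neg (q \land \Box r). Evaluate φ at each world:
  w0 (successors {w0, w2}): φ is true.
  w1 (successors {w1}): φ is true.
  w2 (successors {w1}): φ is true.
For instance, at w2:
  At w2: q \land \Box r is false, so \neg (q \land \Box r) is true.
    At w2: q is false, \Box r is false, so q \land \Box r is false.
      At w2: \Box r requires r at every successor {w1}.
        r fails at w1, so \Box r is false at w2.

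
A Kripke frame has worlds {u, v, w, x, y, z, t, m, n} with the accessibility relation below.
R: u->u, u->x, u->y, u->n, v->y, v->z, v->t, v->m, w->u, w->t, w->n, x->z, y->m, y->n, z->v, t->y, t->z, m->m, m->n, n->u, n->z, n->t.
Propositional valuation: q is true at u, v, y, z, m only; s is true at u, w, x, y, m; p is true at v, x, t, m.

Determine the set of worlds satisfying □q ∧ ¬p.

z

Let φ = □q ∧ ¬p. Evaluate φ at each world:
  u (successors {u, x, y, n}): φ is false.
  v (successors {y, z, t, m}): φ is false.
  w (successors {u, t, n}): φ is false.
  x (successors {z}): φ is false.
  y (successors {m, n}): φ is false.
  z (successors {v}): φ is true.
  t (successors {y, z}): φ is false.
  m (successors {m, n}): φ is false.
  n (successors {u, z, t}): φ is false.
For instance, at m:
  At m: □q is false, ¬p is false, so □q ∧ ¬p is false.
    At m: □q requires q at every successor {m, n}.
      q fails at n, so □q is false at m.
Satisfying worlds: {z}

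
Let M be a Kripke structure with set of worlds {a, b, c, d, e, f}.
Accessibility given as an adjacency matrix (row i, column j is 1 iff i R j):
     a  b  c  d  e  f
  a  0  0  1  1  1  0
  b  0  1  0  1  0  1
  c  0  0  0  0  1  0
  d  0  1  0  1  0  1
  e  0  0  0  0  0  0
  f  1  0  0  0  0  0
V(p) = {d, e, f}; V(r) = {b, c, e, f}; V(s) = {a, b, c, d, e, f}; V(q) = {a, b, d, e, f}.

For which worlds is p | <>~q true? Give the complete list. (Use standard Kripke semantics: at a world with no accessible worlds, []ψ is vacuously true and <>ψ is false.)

a, d, e, f

Let φ = p | <>~q. Evaluate φ at each world:
  a (successors {c, d, e}): φ is true.
  b (successors {b, d, f}): φ is false.
  c (successors {e}): φ is false.
  d (successors {b, d, f}): φ is true.
  e (successors ∅): φ is true.
  f (successors {a}): φ is true.
For instance, at c:
  At c: p is false, <>~q is false, so p | <>~q is false.
    At c: <>~q requires ~q at some successor in {e}.
      At e: ~q is false.
    So <>~q is false at c.
Satisfying worlds: {a, d, e, f}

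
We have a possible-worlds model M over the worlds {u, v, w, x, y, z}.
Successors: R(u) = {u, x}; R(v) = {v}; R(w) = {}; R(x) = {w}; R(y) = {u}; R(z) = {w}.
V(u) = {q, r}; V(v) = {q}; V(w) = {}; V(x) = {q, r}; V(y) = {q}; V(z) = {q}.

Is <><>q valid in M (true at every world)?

Let φ = <><>q. Evaluate φ at each world:
  u (successors {u, x}): φ is true.
  v (successors {v}): φ is true.
  w (successors ∅): φ is false.
  x (successors {w}): φ is false.
  y (successors {u}): φ is true.
  z (successors {w}): φ is false.
Detail at w (counterexample):
  At w: no accessible worlds, so <><>q is false.

No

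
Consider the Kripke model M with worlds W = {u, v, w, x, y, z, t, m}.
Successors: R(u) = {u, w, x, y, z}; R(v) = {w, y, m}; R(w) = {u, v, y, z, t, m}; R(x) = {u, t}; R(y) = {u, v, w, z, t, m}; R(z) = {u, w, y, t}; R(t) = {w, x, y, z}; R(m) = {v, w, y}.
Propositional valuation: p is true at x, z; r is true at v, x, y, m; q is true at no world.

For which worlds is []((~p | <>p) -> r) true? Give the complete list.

none

Let φ = []((~p | <>p) -> r). Evaluate φ at each world:
  u (successors {u, w, x, y, z}): φ is false.
  v (successors {w, y, m}): φ is false.
  w (successors {u, v, y, z, t, m}): φ is false.
  x (successors {u, t}): φ is false.
  y (successors {u, v, w, z, t, m}): φ is false.
  z (successors {u, w, y, t}): φ is false.
  t (successors {w, x, y, z}): φ is false.
  m (successors {v, w, y}): φ is false.
For instance, at m:
  At m: []((~p | <>p) -> r) requires (~p | <>p) -> r at every successor {v, w, y}.
    (~p | <>p) -> r fails at w, so []((~p | <>p) -> r) is false at m.
      At w: ~p | <>p is true, r is false, so (~p | <>p) -> r is false.
Satisfying worlds: none.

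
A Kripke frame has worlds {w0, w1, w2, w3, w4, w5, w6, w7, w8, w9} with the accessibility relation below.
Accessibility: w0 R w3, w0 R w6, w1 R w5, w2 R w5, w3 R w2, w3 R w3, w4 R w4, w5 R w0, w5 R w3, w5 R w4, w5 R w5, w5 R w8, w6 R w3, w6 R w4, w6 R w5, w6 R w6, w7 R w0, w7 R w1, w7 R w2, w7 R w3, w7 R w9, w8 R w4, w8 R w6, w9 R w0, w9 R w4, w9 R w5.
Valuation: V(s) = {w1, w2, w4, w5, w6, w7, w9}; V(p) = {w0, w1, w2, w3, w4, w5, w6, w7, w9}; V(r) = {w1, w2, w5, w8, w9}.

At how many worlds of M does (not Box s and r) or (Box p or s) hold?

Let φ = (not Box s and r) or (Box p or s). Evaluate φ at each world:
  w0 (successors {w3, w6}): φ is true.
  w1 (successors {w5}): φ is true.
  w2 (successors {w5}): φ is true.
  w3 (successors {w2, w3}): φ is true.
  w4 (successors {w4}): φ is true.
  w5 (successors {w0, w3, w4, w5, w8}): φ is true.
  w6 (successors {w3, w4, w5, w6}): φ is true.
  w7 (successors {w0, w1, w2, w3, w9}): φ is true.
  w8 (successors {w4, w6}): φ is true.
  w9 (successors {w0, w4, w5}): φ is true.
For instance, at w1:
  At w1: not Box s and r is false, Box p or s is true, so (not Box s and r) or (Box p or s) is true.
    At w1: not Box s is false, r is true, so not Box s and r is false.
      At w1: Box s is true, so not Box s is false.
    At w1: Box p is true, s is true, so Box p or s is true.
      At w1: Box p requires p at every successor {w5}.
        At w5: p is true.
      So Box p is true at w1.
Satisfying worlds: {w0, w1, w2, w3, w4, w5, w6, w7, w8, w9}

10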